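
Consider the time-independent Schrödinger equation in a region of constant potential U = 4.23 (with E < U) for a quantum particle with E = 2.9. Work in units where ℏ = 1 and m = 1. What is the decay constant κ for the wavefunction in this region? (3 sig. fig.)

Since E < U the TISE in this region is ψ'' = κ²ψ with κ = √(2m(U − E))/ℏ.
κ = √(2 × 1 × 1.33) = 1.631.

κ = 1.63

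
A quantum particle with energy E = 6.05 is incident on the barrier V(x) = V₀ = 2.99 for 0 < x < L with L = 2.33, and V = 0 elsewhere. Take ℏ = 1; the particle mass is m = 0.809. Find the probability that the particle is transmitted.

T = 0.913

E > V₀: inside the barrier k₂ = √(2m(E − V₀))/ℏ = 2.225, k₂L = 5.184.
Matching at both interfaces gives T⁻¹ = 1 + V₀² sin²(k₂L) / [4E(E − V₀)] = 1.096, hence T = 0.913.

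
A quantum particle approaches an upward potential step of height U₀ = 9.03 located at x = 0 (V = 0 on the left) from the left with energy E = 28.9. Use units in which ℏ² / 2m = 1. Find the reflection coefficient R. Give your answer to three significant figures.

The wavenumbers are k₁ = √(2mE)/ℏ = 5.376 on the left and k₂ = √(2m(E − U₀))/ℏ = 4.458 on the right.
Matching ψ and ψ′ at x = 0 gives r = (k₁ − k₂)/(k₁ + k₂), so R = r² = 0.008721 and T = 1 − R = 0.9913.

R = 0.00872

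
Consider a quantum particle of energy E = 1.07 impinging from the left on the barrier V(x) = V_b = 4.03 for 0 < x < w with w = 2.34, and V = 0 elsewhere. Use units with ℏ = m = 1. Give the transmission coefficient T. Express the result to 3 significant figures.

Since E < V_b the interior solution is evanescent with decay constant κ = √(2m(V_b − E))/ℏ = 2.433.
κw = 5.693, sinh(κw) = 148.5.
Matching ψ, ψ′ at both faces gives T = [1 + V_b² sinh²(κw) / (4E(V_b − E))]⁻¹ = 1/28260 = 0.0000354.

T = 0.0000354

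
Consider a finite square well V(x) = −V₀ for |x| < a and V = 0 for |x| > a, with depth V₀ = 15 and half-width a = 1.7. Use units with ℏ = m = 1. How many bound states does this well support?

N = 6

The dimensionless depth is z₀ = a√(2mV₀)/ℏ = 1.7 × √(30.00) = 9.311.
A new bound state (alternating even/odd) appears each time z₀ passes a multiple of π/2, so N = ⌊2z₀/π⌋ + 1 = ⌊5.928⌋ + 1 = 6.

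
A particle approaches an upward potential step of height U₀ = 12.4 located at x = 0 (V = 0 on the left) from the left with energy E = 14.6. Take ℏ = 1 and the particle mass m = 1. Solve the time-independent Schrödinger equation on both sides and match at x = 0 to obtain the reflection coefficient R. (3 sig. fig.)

On each side the TISE gives plane waves with k = √(2m(E − V))/ℏ: k₁ = √(2·1·14.6) = 5.404, k₂ = √(2·1·2.2) = 2.098.
Continuity of ψ and ψ′ at the step yields the reflection amplitude r = (k₁ − k₂)/(k₁ + k₂) = 0.4407; thus R = |r|² = 0.1942, T = 0.8058.

R = 0.194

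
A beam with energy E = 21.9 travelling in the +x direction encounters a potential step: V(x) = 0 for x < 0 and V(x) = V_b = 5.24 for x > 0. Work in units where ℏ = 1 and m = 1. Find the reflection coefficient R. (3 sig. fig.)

The wavenumbers are k₁ = √(2mE)/ℏ = 6.618 on the left and k₂ = √(2m(E − V_b))/ℏ = 5.772 on the right.
Matching ψ and ψ′ at x = 0 gives r = (k₁ − k₂)/(k₁ + k₂), so R = r² = 0.004660 and T = 1 − R = 0.9953.

R = 0.00466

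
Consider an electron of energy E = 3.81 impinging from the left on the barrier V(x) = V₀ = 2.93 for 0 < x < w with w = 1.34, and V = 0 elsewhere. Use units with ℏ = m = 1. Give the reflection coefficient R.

R = 0.380

E > V₀: inside the barrier k₂ = √(2m(E − V₀))/ℏ = 1.327, k₂w = 1.778.
Matching at both interfaces gives T⁻¹ = 1 + V₀² sin²(k₂w) / [4E(E − V₀)] = 1.613, hence T = 0.620.
R = 1 − T = 0.380.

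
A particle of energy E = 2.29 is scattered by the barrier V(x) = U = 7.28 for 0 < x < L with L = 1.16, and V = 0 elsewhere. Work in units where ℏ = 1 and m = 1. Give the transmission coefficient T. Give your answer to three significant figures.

T = 0.00226

E < U: inside the barrier ψ ∝ e^{±κx} with κ = √(2m(U − E))/ℏ = 3.159.
κL = 3.665, sinh(κL) = 19.51.
The exact tunnelling result is T⁻¹ = 1 + U² sinh²(κL) / [4E(U − E)] = 442.2, so T = 0.00226.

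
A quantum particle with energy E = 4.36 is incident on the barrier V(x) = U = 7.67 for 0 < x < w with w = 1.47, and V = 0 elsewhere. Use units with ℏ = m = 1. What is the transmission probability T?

T = 0.00203

E < U: inside the barrier ψ ∝ e^{±κx} with κ = √(2m(U − E))/ℏ = 2.573.
κw = 3.782, sinh(κw) = 21.95.
The exact tunnelling result is T⁻¹ = 1 + U² sinh²(κw) / [4E(U − E)] = 491.8, so T = 0.00203.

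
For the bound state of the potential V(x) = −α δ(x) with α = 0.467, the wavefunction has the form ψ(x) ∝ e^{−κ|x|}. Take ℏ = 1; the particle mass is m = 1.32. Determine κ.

Integrating the TISE across x = 0 gives the cusp condition ψ'(0⁺) − ψ'(0⁻) = −(2mα/ℏ²)ψ(0).
With ψ ∝ e^{−κ|x|} this yields −2κ = −2mα/ℏ², so κ = mα/ℏ² = 0.6164.

κ = 0.616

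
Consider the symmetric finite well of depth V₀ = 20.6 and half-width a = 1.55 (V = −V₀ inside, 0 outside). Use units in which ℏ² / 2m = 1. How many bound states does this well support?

Define the well-strength parameter z₀ = (a/ℏ)√(2mV₀) = 1.55 × √(2·0.5·20.6) = 7.035.
A new bound state (alternating even/odd) appears each time z₀ passes a multiple of π/2, so N = ⌊2z₀/π⌋ + 1 = ⌊4.479⌋ + 1 = 5.

N = 5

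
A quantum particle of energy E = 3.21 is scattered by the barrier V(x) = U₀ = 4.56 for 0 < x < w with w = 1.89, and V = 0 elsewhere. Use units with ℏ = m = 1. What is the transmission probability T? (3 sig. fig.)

T = 0.00667

Since E < U₀ the interior solution is evanescent with decay constant κ = √(2m(U₀ − E))/ℏ = 1.643.
κw = 3.106, sinh(κw) = 11.14.
Matching ψ, ψ′ at both faces gives T = [1 + U₀² sinh²(κw) / (4E(U₀ − E))]⁻¹ = 1/149.8 = 0.00667.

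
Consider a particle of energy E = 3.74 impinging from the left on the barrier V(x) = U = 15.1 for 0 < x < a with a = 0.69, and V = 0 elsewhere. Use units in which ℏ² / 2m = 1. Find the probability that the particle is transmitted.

T = 0.0282

Since E < U the interior solution is evanescent with decay constant κ = √(2m(U − E))/ℏ = 3.370.
κa = 2.326, sinh(κa) = 5.068.
Matching ψ, ψ′ at both faces gives T = [1 + U² sinh²(κa) / (4E(U − E))]⁻¹ = 1/35.46 = 0.0282.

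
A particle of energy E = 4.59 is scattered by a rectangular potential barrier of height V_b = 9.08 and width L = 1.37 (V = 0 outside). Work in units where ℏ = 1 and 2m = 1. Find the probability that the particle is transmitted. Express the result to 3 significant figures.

T = 0.0120

Since E < V_b the interior solution is evanescent with decay constant κ = √(2m(V_b − E))/ℏ = 2.119.
κL = 2.903, sinh(κL) = 9.087.
The exact tunnelling result is T⁻¹ = 1 + V_b² sinh²(κL) / [4E(V_b − E)] = 83.58, so T = 0.0120.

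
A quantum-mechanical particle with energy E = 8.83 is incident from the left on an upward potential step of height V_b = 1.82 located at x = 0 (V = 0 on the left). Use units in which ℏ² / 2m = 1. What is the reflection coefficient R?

On each side the TISE gives plane waves with k = √(2m(E − V))/ℏ: k₁ = √(2·½·8.83) = 2.972, k₂ = √(2·½·7.01) = 2.648.
Continuity of ψ and ψ′ at the step yields the reflection amplitude r = (k₁ − k₂)/(k₁ + k₂) = 0.05764; thus R = |r|² = 0.003322, T = 0.9967.

R = 0.00332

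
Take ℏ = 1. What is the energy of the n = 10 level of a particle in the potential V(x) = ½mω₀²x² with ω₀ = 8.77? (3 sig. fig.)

Using E_n = (n + ½)ℏω₀: E_10 = 10.5 × 8.77 = 92.09.

E = 92.1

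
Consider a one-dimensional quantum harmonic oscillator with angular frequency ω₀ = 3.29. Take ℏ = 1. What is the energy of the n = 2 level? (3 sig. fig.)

E = 8.23

The oscillator eigenvalues are E_n = ℏω₀(n + ½), so E_2 = 3.29 × 2.5 = 8.225.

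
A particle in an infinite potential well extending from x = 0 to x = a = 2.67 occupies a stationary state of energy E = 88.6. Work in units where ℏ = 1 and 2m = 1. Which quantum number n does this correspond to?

n = 8

For an infinite well E_n = n²π²ℏ²/(2ma²), so n = (a/πℏ)√(2mE).
n = (2.67/π) × √(2 × 0.5 × 88.6) = 8.000 → n = 8.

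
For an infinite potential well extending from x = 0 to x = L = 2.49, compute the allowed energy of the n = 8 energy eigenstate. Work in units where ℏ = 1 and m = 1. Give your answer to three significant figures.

E = 50.9

The infinite-well eigenfunctions ψ_n = √(2/L) sin(nπx/L) vanish at both walls, giving E_n = n²π²ℏ²/(2mL²).
E_8 = 8² × π² / (2 × 1 × 2.49²) = 50.94.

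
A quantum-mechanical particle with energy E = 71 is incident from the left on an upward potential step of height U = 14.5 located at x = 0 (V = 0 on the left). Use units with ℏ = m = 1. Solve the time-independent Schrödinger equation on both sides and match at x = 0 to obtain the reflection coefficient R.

On each side the TISE gives plane waves with k = √(2m(E − V))/ℏ: k₁ = √(2·1·71) = 11.92, k₂ = √(2·1·56.5) = 10.63.
Matching ψ and ψ′ at x = 0 gives r = (k₁ − k₂)/(k₁ + k₂), so R = r² = 0.003254 and T = 1 − R = 0.9967.

R = 0.00325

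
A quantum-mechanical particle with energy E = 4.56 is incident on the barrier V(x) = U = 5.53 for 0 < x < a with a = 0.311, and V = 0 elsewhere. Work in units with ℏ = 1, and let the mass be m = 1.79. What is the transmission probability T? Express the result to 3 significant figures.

T = 0.607

Since E < U the interior solution is evanescent with decay constant κ = √(2m(U − E))/ℏ = 1.863.
κa = 0.5795, sinh(κa) = 0.6125.
Matching ψ, ψ′ at both faces gives T = [1 + U² sinh²(κa) / (4E(U − E))]⁻¹ = 1/1.649 = 0.607.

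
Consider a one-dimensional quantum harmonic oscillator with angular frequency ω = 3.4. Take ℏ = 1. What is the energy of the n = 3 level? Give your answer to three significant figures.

E = 11.9

The oscillator eigenvalues are E_n = ℏω(n + ½), so E_3 = 3.4 × 3.5 = 11.90.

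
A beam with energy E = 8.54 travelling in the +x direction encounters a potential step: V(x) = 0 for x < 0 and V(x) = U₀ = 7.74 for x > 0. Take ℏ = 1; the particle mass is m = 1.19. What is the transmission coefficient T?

T = 0.718

On each side the TISE gives plane waves with k = √(2m(E − V))/ℏ: k₁ = √(2·1.19·8.54) = 4.508, k₂ = √(2·1.19·0.8) = 1.380.
Matching ψ and ψ′ at x = 0 gives r = (k₁ − k₂)/(k₁ + k₂), so R = r² = 0.2823 and T = 1 − R = 0.7177.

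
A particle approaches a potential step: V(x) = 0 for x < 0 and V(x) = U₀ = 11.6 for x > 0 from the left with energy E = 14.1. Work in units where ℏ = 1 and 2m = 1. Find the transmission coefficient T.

The wavenumbers are k₁ = √(2mE)/ℏ = 3.755 on the left and k₂ = √(2m(E − U₀))/ℏ = 1.581 on the right.
Continuity of ψ and ψ′ at the step yields the reflection amplitude r = (k₁ − k₂)/(k₁ + k₂) = 0.4074; thus R = |r|² = 0.1660, T = 0.8340.

T = 0.834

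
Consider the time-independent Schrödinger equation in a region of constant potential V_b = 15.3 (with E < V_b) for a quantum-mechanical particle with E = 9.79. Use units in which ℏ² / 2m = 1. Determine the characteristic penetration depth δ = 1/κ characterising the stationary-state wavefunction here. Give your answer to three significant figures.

δ = 0.426

Since E < V_b the TISE in this region is ψ'' = κ²ψ with κ = √(2m(V_b − E))/ℏ.
κ = √(2 × 0.5 × 5.51) = 2.347. The penetration depth is δ = 1/κ = 0.426.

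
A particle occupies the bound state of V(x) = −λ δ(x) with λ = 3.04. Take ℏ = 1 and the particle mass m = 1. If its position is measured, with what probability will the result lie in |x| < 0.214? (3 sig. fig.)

P = 0.728

The normalised bound state is ψ = √κ e^{−κ|x|} with κ = mλ/ℏ² = 3.040.
P(|x| < d) = ∫_{−d}^{d} κ e^{−2κ|x|} dx = 1 − e^{−2κd} = 1 − e^{−1.301} = 0.7278.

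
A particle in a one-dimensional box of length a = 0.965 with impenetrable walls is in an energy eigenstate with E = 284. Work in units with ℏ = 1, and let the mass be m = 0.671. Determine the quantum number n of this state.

From E_n = n²π²ℏ²/(2ma²) invert to n = √(2ma²E)/(πℏ).
n = (0.965/π) × √(2 × 0.671 × 284) = 5.997 → n = 6.

n = 6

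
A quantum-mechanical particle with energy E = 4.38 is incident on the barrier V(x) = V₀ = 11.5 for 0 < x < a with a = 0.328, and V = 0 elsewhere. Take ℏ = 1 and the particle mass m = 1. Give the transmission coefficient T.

T = 0.275

E < V₀: inside the barrier ψ ∝ e^{±κx} with κ = √(2m(V₀ − E))/ℏ = 3.774.
κa = 1.238, sinh(κa) = 1.579.
The exact tunnelling result is T⁻¹ = 1 + V₀² sinh²(κa) / [4E(V₀ − E)] = 3.643, so T = 0.275.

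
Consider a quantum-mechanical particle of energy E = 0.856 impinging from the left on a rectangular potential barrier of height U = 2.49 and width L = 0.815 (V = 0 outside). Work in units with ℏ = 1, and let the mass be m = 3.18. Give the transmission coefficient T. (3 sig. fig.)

E < U: inside the barrier ψ ∝ e^{±κx} with κ = √(2m(U − E))/ℏ = 3.224.
κL = 2.627, sinh(κL) = 6.882.
Matching ψ, ψ′ at both faces gives T = [1 + U² sinh²(κL) / (4E(U − E))]⁻¹ = 1/53.49 = 0.0187.

T = 0.0187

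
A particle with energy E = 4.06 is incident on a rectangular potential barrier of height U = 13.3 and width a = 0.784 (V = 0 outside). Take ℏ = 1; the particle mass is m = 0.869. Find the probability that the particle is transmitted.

T = 0.00632

E < U: inside the barrier ψ ∝ e^{±κx} with κ = √(2m(U − E))/ℏ = 4.007.
κa = 3.142, sinh(κa) = 11.55.
The exact tunnelling result is T⁻¹ = 1 + U² sinh²(κa) / [4E(U − E)] = 158.3, so T = 0.00632.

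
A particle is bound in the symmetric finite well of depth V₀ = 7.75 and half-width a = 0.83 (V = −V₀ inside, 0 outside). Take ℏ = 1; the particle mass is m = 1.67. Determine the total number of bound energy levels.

The dimensionless depth is z₀ = a√(2mV₀)/ℏ = 0.83 × √(25.89) = 4.223.
The even/odd transcendental equations gain one root per π/2 in z₀, giving N = 1 + ⌊2z₀/π⌋ = 1 + ⌊2.688⌋ = 3.

N = 3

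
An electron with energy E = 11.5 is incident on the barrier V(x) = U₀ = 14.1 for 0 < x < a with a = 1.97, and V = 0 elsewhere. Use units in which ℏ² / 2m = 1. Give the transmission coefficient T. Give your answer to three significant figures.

T = 0.00419

Since E < U₀ the interior solution is evanescent with decay constant κ = √(2m(U₀ − E))/ℏ = 1.612.
κa = 3.177, sinh(κa) = 11.96.
The exact tunnelling result is T⁻¹ = 1 + U₀² sinh²(κa) / [4E(U₀ − E)] = 238.8, so T = 0.00419.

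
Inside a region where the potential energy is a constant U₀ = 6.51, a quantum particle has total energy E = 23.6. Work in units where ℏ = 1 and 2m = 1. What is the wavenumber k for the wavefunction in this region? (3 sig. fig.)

With E > U₀ the solution is oscillatory, ψ ∝ e^{±ikx} with k = √(2m(E − U₀))/ℏ.
k = √(2 × 0.5 × 17.09) = 4.134.

k = 4.13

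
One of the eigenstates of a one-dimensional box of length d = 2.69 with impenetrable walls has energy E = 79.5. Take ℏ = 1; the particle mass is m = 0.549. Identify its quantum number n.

n = 8

From E_n = n²π²ℏ²/(2md²) invert to n = √(2md²E)/(πℏ).
n = (2.69/π) × √(2 × 0.549 × 79.5) = 8.000 → n = 8.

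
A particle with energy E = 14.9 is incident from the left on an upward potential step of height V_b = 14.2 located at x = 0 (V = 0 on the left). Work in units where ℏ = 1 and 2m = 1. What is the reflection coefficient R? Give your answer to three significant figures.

R = 0.414

On each side the TISE gives plane waves with k = √(2m(E − V))/ℏ: k₁ = √(2·½·14.9) = 3.860, k₂ = √(2·½·0.7) = 0.8367.
Continuity of ψ and ψ′ at the step yields the reflection amplitude r = (k₁ − k₂)/(k₁ + k₂) = 0.6437; thus R = |r|² = 0.4144, T = 0.5856.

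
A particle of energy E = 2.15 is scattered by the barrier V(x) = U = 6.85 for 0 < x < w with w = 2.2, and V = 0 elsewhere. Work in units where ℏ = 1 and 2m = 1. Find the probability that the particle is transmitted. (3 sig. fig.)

T = 0.000248

E < U: inside the barrier ψ ∝ e^{±κx} with κ = √(2m(U − E))/ℏ = 2.168.
κw = 4.769, sinh(κw) = 58.93.
The exact tunnelling result is T⁻¹ = 1 + U² sinh²(κw) / [4E(U − E)] = 4032, so T = 0.000248.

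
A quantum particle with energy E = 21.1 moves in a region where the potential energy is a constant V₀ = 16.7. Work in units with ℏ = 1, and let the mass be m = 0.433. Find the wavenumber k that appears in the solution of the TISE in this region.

k = 1.95

With E > V₀ the solution is oscillatory, ψ ∝ e^{±ikx} with k = √(2m(E − V₀))/ℏ.
k = √(2 × 0.433 × 4.4) = 1.952.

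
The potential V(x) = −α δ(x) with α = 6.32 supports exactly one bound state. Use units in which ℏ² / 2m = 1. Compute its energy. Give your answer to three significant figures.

E = -9.99

For x ≠ 0 the bound state is ψ ∝ e^{−κ|x|}; integrating the TISE across the delta gives the cusp condition 2κ = 2mα/ℏ², so κ = 3.160.
Then E = −ℏ²κ²/(2m) = −mα²/(2ℏ²) = -9.986.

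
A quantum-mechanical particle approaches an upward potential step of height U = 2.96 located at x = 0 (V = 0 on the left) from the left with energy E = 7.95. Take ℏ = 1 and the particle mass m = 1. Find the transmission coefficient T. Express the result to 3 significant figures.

The wavenumbers are k₁ = √(2mE)/ℏ = 3.987 on the left and k₂ = √(2m(E − U))/ℏ = 3.159 on the right.
Continuity of ψ and ψ′ at the step yields the reflection amplitude r = (k₁ − k₂)/(k₁ + k₂) = 0.1159; thus R = |r|² = 0.01344, T = 0.9866.

T = 0.987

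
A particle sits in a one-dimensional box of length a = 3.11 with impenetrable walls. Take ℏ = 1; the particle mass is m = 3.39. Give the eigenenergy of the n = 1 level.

Requiring ψ(0) = ψ(a) = 0 quantises k = nπ/a, hence E_n = ℏ²k²/2m = n²π²ℏ²/(2ma²).
E_1 = 1² × π² / (2 × 3.39 × 3.11²) = 0.1505.

E = 0.151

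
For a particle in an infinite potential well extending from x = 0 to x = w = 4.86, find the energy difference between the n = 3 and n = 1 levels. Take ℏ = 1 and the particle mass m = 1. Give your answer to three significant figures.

E_n = n²π²ℏ²/(2mw²), so ΔE = (3² − 1²) π²ℏ²/(2mw²).
ΔE = 8 × π² / (2 × 1 × 4.86²) = 1.671.

ΔE = 1.67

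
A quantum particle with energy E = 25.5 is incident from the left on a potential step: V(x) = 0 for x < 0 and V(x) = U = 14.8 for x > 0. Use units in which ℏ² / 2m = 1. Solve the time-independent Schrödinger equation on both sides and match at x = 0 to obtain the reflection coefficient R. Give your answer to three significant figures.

R = 0.0457

The wavenumbers are k₁ = √(2mE)/ℏ = 5.050 on the left and k₂ = √(2m(E − U))/ℏ = 3.271 on the right.
Continuity of ψ and ψ′ at the step yields the reflection amplitude r = (k₁ − k₂)/(k₁ + k₂) = 0.2138; thus R = |r|² = 0.04569, T = 0.9543.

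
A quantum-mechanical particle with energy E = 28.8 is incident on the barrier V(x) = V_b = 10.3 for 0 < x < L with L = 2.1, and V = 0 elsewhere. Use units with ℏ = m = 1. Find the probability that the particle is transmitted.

E > V_b: inside the barrier k₂ = √(2m(E − V_b))/ℏ = 6.083, k₂L = 12.77.
T = [1 + V_b² sin²(k₂L) / (4E(E − V_b))]⁻¹ = 1/1.002 = 0.998.

T = 0.998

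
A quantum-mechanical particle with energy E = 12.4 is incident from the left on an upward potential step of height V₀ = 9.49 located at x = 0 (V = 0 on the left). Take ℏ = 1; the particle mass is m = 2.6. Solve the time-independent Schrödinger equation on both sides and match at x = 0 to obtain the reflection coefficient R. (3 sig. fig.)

On each side the TISE gives plane waves with k = √(2m(E − V))/ℏ: k₁ = √(2·2.6·12.4) = 8.030, k₂ = √(2·2.6·2.91) = 3.890.
Matching ψ and ψ′ at x = 0 gives r = (k₁ − k₂)/(k₁ + k₂), so R = r² = 0.1206 and T = 1 − R = 0.8794.

R = 0.121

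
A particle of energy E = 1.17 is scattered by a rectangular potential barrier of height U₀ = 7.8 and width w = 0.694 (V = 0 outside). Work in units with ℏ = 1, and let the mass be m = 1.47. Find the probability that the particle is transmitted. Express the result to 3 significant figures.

E < U₀: inside the barrier ψ ∝ e^{±κx} with κ = √(2m(U₀ − E))/ℏ = 4.415.
κw = 3.064, sinh(κw) = 10.68.
Matching ψ, ψ′ at both faces gives T = [1 + U₀² sinh²(κw) / (4E(U₀ − E))]⁻¹ = 1/224.8 = 0.00445.

T = 0.00445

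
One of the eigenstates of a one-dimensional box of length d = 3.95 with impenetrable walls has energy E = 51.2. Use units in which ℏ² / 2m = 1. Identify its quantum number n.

n = 9

From E_n = n²π²ℏ²/(2md²) invert to n = √(2md²E)/(πℏ).
n = (3.95/π) × √(2 × 0.5 × 51.2) = 8.997 → n = 9.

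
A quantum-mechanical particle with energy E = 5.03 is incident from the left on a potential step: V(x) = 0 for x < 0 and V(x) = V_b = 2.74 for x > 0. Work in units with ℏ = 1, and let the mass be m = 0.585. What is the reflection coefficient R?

R = 0.0377

On each side the TISE gives plane waves with k = √(2m(E − V))/ℏ: k₁ = √(2·0.585·5.03) = 2.426, k₂ = √(2·0.585·2.29) = 1.637.
Continuity of ψ and ψ′ at the step yields the reflection amplitude r = (k₁ − k₂)/(k₁ + k₂) = 0.1942; thus R = |r|² = 0.03772, T = 0.9623.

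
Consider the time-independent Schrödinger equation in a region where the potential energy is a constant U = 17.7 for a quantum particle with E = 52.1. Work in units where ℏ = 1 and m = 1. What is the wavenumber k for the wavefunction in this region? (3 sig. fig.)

k = 8.29

With E > U the solution is oscillatory, ψ ∝ e^{±ikx} with k = √(2m(E − U))/ℏ.
k = √(2 × 1 × 34.4) = 8.295.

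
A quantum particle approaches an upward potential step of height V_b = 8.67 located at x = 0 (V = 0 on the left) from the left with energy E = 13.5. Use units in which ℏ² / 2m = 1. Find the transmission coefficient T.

T = 0.937

The wavenumbers are k₁ = √(2mE)/ℏ = 3.674 on the left and k₂ = √(2m(E − V_b))/ℏ = 2.198 on the right.
Matching ψ and ψ′ at x = 0 gives r = (k₁ − k₂)/(k₁ + k₂), so R = r² = 0.06323 and T = 1 − R = 0.9368.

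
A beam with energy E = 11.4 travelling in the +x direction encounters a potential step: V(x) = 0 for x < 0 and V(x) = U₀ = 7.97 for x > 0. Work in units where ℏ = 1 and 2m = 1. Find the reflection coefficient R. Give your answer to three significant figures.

On each side the TISE gives plane waves with k = √(2m(E − V))/ℏ: k₁ = √(2·½·11.4) = 3.376, k₂ = √(2·½·3.43) = 1.852.
Continuity of ψ and ψ′ at the step yields the reflection amplitude r = (k₁ − k₂)/(k₁ + k₂) = 0.2916; thus R = |r|² = 0.08500, T = 0.9150.

R = 0.0850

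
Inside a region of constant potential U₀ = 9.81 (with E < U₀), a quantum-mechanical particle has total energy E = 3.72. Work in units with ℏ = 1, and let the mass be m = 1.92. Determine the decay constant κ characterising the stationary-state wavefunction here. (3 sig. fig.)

Since E < U₀ the TISE in this region is ψ'' = κ²ψ with κ = √(2m(U₀ − E))/ℏ.
κ = √(2 × 1.92 × 6.09) = 4.836.

κ = 4.84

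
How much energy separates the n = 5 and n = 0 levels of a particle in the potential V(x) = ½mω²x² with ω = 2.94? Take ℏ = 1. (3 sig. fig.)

ΔE = 14.7

E_n = ℏω(n + ½), so ΔE = (5 − 0) ℏω = 5 × 2.94 = 14.70.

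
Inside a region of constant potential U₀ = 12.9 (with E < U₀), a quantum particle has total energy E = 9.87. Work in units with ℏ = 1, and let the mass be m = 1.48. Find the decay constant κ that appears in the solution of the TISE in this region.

κ = 2.99

Since E < U₀ the TISE in this region is ψ'' = κ²ψ with κ = √(2m(U₀ − E))/ℏ.
κ = √(2 × 1.48 × 3.03) = 2.995.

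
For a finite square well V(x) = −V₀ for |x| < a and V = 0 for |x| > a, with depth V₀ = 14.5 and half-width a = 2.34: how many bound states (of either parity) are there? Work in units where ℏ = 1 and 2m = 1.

N = 6

Define the well-strength parameter z₀ = (a/ℏ)√(2mV₀) = 2.34 × √(2·0.5·14.5) = 8.910.
The even/odd transcendental equations gain one root per π/2 in z₀, giving N = 1 + ⌊2z₀/π⌋ = 1 + ⌊5.673⌋ = 6.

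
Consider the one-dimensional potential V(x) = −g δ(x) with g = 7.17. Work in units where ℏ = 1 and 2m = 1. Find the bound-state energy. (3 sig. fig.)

E = -12.9

For x ≠ 0 the bound state is ψ ∝ e^{−κ|x|}; integrating the TISE across the delta gives the cusp condition 2κ = 2mg/ℏ², so κ = 3.585.
Then E = −ℏ²κ²/(2m) = −mg²/(2ℏ²) = -12.85.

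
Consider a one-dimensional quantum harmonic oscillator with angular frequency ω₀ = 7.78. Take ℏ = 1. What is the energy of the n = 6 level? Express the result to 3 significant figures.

E = 50.6

The oscillator eigenvalues are E_n = ℏω₀(n + ½), so E_6 = 7.78 × 6.5 = 50.57.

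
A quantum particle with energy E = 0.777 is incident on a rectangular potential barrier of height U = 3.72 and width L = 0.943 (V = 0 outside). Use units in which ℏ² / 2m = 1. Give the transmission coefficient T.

T = 0.101

E < U: inside the barrier ψ ∝ e^{±κx} with κ = √(2m(U − E))/ℏ = 1.716.
κL = 1.618, sinh(κL) = 2.422.
The exact tunnelling result is T⁻¹ = 1 + U² sinh²(κL) / [4E(U − E)] = 9.872, so T = 0.101.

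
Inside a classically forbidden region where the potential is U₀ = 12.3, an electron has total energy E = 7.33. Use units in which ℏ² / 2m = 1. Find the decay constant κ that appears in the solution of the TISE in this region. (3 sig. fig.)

Since E < U₀ the TISE in this region is ψ'' = κ²ψ with κ = √(2m(U₀ − E))/ℏ.
κ = √(2 × 0.5 × 4.97) = 2.229.

κ = 2.23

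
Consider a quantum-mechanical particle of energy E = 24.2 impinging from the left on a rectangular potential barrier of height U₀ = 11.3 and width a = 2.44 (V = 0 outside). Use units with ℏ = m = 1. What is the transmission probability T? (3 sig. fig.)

E > U₀: inside the barrier k₂ = √(2m(E − U₀))/ℏ = 5.079, k₂a = 12.39.
T = [1 + U₀² sin²(k₂a) / (4E(E − U₀))]⁻¹ = 1/1.003 = 0.997.

T = 0.997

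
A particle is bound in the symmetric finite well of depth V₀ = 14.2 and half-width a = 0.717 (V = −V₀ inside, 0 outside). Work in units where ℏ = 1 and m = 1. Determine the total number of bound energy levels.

N = 3

Define the well-strength parameter z₀ = (a/ℏ)√(2mV₀) = 0.717 × √(2·1·14.2) = 3.821.
The even/odd transcendental equations gain one root per π/2 in z₀, giving N = 1 + ⌊2z₀/π⌋ = 1 + ⌊2.433⌋ = 3.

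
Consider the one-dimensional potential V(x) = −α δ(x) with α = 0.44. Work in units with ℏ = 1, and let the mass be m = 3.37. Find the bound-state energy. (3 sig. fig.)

For x ≠ 0 the bound state is ψ ∝ e^{−κ|x|}; integrating the TISE across the delta gives the cusp condition 2κ = 2mα/ℏ², so κ = 1.483.
Then E = −ℏ²κ²/(2m) = −mα²/(2ℏ²) = -0.3262.

E = -0.326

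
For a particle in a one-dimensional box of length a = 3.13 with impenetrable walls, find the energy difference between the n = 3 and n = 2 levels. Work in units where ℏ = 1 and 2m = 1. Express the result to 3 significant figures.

E_n = n²π²ℏ²/(2ma²), so ΔE = (3² − 2²) π²ℏ²/(2ma²).
ΔE = 5 × π² / (2 × 0.5 × 3.13²) = 5.037.

ΔE = 5.04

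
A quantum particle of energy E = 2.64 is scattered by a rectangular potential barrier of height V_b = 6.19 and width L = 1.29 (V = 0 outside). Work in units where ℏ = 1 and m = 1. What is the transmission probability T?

Since E < V_b the interior solution is evanescent with decay constant κ = √(2m(V_b − E))/ℏ = 2.665.
κL = 3.437, sinh(κL) = 15.54.
Matching ψ, ψ′ at both faces gives T = [1 + V_b² sinh²(κL) / (4E(V_b − E))]⁻¹ = 1/247.7 = 0.00404.

T = 0.00404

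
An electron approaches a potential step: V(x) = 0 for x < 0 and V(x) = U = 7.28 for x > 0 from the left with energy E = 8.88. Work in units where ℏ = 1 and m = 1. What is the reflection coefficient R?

On each side the TISE gives plane waves with k = √(2m(E − V))/ℏ: k₁ = √(2·1·8.88) = 4.214, k₂ = √(2·1·1.6) = 1.789.
Continuity of ψ and ψ′ at the step yields the reflection amplitude r = (k₁ − k₂)/(k₁ + k₂) = 0.4040; thus R = |r|² = 0.1632, T = 0.8368.

R = 0.163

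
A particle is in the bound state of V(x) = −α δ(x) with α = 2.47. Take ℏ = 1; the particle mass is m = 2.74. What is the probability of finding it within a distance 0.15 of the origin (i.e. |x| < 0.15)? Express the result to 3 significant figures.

The normalised bound state is ψ = √κ e^{−κ|x|} with κ = mα/ℏ² = 6.768.
P(|x| < d) = ∫_{−d}^{d} κ e^{−2κ|x|} dx = 1 − e^{−2κd} = 1 − e^{−2.030} = 0.8687.

P = 0.869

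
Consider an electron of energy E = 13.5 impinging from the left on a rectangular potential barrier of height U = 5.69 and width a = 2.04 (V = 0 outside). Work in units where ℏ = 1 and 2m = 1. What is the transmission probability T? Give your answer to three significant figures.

T = 0.977

Above the barrier the interior wavenumber is k₂ = √(2m(E − U))/ℏ = 2.795, giving phase k₂a = 5.701.
Matching at both interfaces gives T⁻¹ = 1 + U² sin²(k₂a) / [4E(E − U)] = 1.023, hence T = 0.977.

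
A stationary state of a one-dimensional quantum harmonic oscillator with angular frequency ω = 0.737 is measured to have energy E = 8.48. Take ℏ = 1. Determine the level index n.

Invert E_n = (n + ½)ℏω: n = E/ℏω − ½ = 11.006, so n = 11.

n = 11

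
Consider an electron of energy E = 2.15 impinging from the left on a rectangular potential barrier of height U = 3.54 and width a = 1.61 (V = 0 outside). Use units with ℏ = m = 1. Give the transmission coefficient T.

T = 0.0176

E < U: inside the barrier ψ ∝ e^{±κx} with κ = √(2m(U − E))/ℏ = 1.667.
κa = 2.684, sinh(κa) = 7.291.
Matching ψ, ψ′ at both faces gives T = [1 + U² sinh²(κa) / (4E(U − E))]⁻¹ = 1/56.72 = 0.0176.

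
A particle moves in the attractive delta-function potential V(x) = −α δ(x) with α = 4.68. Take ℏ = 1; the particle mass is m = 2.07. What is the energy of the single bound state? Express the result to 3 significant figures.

The bound state is ψ(x) = √κ e^{−κ|x|}. The derivative jump ψ'(0⁺) − ψ'(0⁻) = −(2mα/ℏ²)ψ(0) fixes κ = mα/ℏ² = 9.688.
Then E = −ℏ²κ²/(2m) = −mα²/(2ℏ²) = -22.67.

E = -22.7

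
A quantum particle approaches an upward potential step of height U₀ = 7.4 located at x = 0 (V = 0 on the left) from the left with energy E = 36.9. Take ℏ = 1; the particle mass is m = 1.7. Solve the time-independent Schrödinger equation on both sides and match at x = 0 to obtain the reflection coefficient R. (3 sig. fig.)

R = 0.00312

On each side the TISE gives plane waves with k = √(2m(E − V))/ℏ: k₁ = √(2·1.7·36.9) = 11.20, k₂ = √(2·1.7·29.5) = 10.01.
Matching ψ and ψ′ at x = 0 gives r = (k₁ − k₂)/(k₁ + k₂), so R = r² = 0.003124 and T = 1 − R = 0.9969.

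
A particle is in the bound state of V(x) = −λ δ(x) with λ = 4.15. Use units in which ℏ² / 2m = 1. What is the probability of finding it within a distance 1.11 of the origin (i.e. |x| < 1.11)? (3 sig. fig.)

The normalised bound state is ψ = √κ e^{−κ|x|} with κ = mλ/ℏ² = 2.075.
P(|x| < d) = ∫_{−d}^{d} κ e^{−2κ|x|} dx = 1 − e^{−2κd} = 1 − e^{−4.607} = 0.9900.

P = 0.990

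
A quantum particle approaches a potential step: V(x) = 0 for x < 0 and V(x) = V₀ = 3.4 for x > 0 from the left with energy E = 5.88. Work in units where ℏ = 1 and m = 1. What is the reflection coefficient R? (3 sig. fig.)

On each side the TISE gives plane waves with k = √(2m(E − V))/ℏ: k₁ = √(2·1·5.88) = 3.429, k₂ = √(2·1·2.48) = 2.227.
Continuity of ψ and ψ′ at the step yields the reflection amplitude r = (k₁ − k₂)/(k₁ + k₂) = 0.2125; thus R = |r|² = 0.04517, T = 0.9548.

R = 0.0452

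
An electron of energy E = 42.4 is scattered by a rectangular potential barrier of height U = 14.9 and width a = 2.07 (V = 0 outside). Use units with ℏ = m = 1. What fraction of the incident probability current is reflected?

Above the barrier the interior wavenumber is k₂ = √(2m(E − U))/ℏ = 7.416, giving phase k₂a = 15.35.
T = [1 + U² sin²(k₂a) / (4E(E − U))]⁻¹ = 1/1.006 = 0.994.
R = 1 − T = 0.00576.

R = 0.00576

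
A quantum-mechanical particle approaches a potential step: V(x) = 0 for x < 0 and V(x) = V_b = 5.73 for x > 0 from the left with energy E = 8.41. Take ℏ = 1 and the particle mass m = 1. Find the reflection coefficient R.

R = 0.0775

On each side the TISE gives plane waves with k = √(2m(E − V))/ℏ: k₁ = √(2·1·8.41) = 4.101, k₂ = √(2·1·2.68) = 2.315.
Continuity of ψ and ψ′ at the step yields the reflection amplitude r = (k₁ − k₂)/(k₁ + k₂) = 0.2784; thus R = |r|² = 0.07748, T = 0.9225.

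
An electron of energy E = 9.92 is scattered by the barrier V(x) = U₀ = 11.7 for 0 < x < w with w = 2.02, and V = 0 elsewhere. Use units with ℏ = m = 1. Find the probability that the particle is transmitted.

T = 0.00101

Since E < U₀ the interior solution is evanescent with decay constant κ = √(2m(U₀ − E))/ℏ = 1.887.
κw = 3.811, sinh(κw) = 22.59.
The exact tunnelling result is T⁻¹ = 1 + U₀² sinh²(κw) / [4E(U₀ − E)] = 990.4, so T = 0.00101.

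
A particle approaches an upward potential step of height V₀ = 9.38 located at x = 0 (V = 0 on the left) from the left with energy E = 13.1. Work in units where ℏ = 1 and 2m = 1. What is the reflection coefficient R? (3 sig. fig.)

R = 0.0929

The wavenumbers are k₁ = √(2mE)/ℏ = 3.619 on the left and k₂ = √(2m(E − V₀))/ℏ = 1.929 on the right.
Matching ψ and ψ′ at x = 0 gives r = (k₁ − k₂)/(k₁ + k₂), so R = r² = 0.09286 and T = 1 − R = 0.9071.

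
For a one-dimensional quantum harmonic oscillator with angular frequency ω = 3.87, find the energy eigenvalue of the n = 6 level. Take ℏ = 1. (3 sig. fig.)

E = 25.2

Using E_n = (n + ½)ℏω: E_6 = 6.5 × 3.87 = 25.16.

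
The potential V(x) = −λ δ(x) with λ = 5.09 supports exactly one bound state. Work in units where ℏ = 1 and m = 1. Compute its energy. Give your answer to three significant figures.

E = -13.0

The bound state is ψ(x) = √κ e^{−κ|x|}. The derivative jump ψ'(0⁺) − ψ'(0⁻) = −(2mλ/ℏ²)ψ(0) fixes κ = mλ/ℏ² = 5.090.
Then E = −ℏ²κ²/(2m) = −mλ²/(2ℏ²) = -12.95.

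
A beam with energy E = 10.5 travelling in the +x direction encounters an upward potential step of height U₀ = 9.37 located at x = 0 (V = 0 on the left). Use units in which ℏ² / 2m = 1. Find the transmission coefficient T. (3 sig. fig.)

T = 0.744

On each side the TISE gives plane waves with k = √(2m(E − V))/ℏ: k₁ = √(2·½·10.5) = 3.240, k₂ = √(2·½·1.13) = 1.063.
Continuity of ψ and ψ′ at the step yields the reflection amplitude r = (k₁ − k₂)/(k₁ + k₂) = 0.5060; thus R = |r|² = 0.2560, T = 0.7440.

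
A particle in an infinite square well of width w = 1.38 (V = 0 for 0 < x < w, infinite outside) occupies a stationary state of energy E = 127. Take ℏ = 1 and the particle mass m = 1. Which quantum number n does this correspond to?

n = 7

From E_n = n²π²ℏ²/(2mw²) invert to n = √(2mw²E)/(πℏ).
n = (1.38/π) × √(2 × 1 × 127) = 7.001 → n = 7.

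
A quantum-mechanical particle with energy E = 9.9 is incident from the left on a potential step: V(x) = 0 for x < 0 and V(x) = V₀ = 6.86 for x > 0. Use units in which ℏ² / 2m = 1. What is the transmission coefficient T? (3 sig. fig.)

T = 0.918

The wavenumbers are k₁ = √(2mE)/ℏ = 3.146 on the left and k₂ = √(2m(E − V₀))/ℏ = 1.744 on the right.
Continuity of ψ and ψ′ at the step yields the reflection amplitude r = (k₁ − k₂)/(k₁ + k₂) = 0.2869; thus R = |r|² = 0.08230, T = 0.9177.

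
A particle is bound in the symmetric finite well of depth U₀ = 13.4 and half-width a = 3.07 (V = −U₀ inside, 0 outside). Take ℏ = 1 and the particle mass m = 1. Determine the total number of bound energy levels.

N = 11

Define the well-strength parameter z₀ = (a/ℏ)√(2mU₀) = 3.07 × √(2·1·13.4) = 15.89.
A new bound state (alternating even/odd) appears each time z₀ passes a multiple of π/2, so N = ⌊2z₀/π⌋ + 1 = ⌊10.12⌋ + 1 = 11.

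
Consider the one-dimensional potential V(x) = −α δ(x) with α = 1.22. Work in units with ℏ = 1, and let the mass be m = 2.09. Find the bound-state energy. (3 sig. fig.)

The bound state is ψ(x) = √κ e^{−κ|x|}. The derivative jump ψ'(0⁺) − ψ'(0⁻) = −(2mα/ℏ²)ψ(0) fixes κ = mα/ℏ² = 2.550.
Then E = −ℏ²κ²/(2m) = −mα²/(2ℏ²) = -1.555.

E = -1.56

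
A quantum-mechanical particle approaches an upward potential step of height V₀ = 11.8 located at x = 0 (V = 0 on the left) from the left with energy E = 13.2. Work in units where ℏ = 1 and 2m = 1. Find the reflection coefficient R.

R = 0.259

On each side the TISE gives plane waves with k = √(2m(E − V))/ℏ: k₁ = √(2·½·13.2) = 3.633, k₂ = √(2·½·1.4) = 1.183.
Matching ψ and ψ′ at x = 0 gives r = (k₁ − k₂)/(k₁ + k₂), so R = r² = 0.2587 and T = 1 − R = 0.7413.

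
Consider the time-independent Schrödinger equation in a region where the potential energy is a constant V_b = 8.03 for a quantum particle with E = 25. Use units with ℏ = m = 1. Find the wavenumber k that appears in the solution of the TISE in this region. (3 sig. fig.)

k = 5.83

With E > V_b the solution is oscillatory, ψ ∝ e^{±ikx} with k = √(2m(E − V_b))/ℏ.
k = √(2 × 1 × 16.97) = 5.826.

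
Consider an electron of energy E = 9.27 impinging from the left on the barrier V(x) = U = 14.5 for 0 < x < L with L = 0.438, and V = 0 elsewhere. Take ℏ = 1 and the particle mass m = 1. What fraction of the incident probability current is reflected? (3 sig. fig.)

R = 0.803

Since E < U the interior solution is evanescent with decay constant κ = √(2m(U − E))/ℏ = 3.234.
κL = 1.417, sinh(κL) = 1.940.
The exact tunnelling result is T⁻¹ = 1 + U² sinh²(κL) / [4E(U − E)] = 5.081, so T = 0.197.
R = 1 − T = 0.803.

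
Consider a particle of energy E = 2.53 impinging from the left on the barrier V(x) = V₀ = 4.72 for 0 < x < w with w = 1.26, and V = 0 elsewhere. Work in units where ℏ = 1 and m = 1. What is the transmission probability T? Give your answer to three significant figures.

T = 0.0202

Since E < V₀ the interior solution is evanescent with decay constant κ = √(2m(V₀ − E))/ℏ = 2.093.
κw = 2.637, sinh(κw) = 6.950.
The exact tunnelling result is T⁻¹ = 1 + V₀² sinh²(κw) / [4E(V₀ − E)] = 49.55, so T = 0.0202.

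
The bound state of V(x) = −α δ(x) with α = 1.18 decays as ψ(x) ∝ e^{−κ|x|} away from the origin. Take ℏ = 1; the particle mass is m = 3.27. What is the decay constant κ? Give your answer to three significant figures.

κ = 3.86

Integrating the TISE across x = 0 gives the cusp condition ψ'(0⁺) − ψ'(0⁻) = −(2mα/ℏ²)ψ(0).
With ψ ∝ e^{−κ|x|} this yields −2κ = −2mα/ℏ², so κ = mα/ℏ² = 3.859.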